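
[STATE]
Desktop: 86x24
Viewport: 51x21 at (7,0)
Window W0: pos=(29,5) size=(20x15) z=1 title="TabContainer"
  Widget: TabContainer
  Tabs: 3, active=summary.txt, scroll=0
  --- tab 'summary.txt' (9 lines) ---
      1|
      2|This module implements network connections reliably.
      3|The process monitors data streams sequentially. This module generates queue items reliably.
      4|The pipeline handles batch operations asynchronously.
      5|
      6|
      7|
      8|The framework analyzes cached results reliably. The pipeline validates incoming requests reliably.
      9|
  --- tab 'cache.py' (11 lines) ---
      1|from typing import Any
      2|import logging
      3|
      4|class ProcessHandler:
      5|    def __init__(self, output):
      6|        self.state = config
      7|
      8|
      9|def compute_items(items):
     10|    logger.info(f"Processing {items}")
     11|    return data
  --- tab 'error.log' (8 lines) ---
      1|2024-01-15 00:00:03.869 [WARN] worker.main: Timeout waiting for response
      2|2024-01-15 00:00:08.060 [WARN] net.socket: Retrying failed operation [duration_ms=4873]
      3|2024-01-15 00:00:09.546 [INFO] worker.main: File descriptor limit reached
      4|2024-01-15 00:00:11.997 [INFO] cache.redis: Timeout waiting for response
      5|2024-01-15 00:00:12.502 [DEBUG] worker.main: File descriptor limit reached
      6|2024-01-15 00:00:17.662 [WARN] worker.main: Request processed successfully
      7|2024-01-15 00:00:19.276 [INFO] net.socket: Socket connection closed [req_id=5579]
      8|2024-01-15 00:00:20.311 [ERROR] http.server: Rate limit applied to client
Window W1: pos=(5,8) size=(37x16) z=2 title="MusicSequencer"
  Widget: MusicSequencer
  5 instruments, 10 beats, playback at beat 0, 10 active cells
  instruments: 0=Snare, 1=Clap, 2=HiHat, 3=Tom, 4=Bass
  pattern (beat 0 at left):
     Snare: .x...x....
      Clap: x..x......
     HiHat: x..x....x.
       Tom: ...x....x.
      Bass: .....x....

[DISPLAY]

                                                   
                                                   
                                                   
                                                   
                                                   
                      ┏━━━━━━━━━━━━━━━━━━┓         
                      ┃ TabContainer     ┃         
                      ┠──────────────────┨         
━━━━━━━━━━━━━━━━━━━━━━━━━━━━━━━━━━┓]│ cac┃         
MusicSequencer                    ┃──────┃         
──────────────────────────────────┨      ┃         
     ▼123456789                   ┃implem┃         
Snare·█···█····                   ┃monito┃         
 Clap█··█······                   ┃ handl┃         
HiHat█··█····█·                   ┃      ┃         
  Tom···█····█·                   ┃      ┃         
 Bass·····█····                   ┃      ┃         
                                  ┃k anal┃         
                                  ┃      ┃         
                                  ┃━━━━━━┛         
                                  ┃                


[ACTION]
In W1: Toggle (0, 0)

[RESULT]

                                                   
                                                   
                                                   
                                                   
                                                   
                      ┏━━━━━━━━━━━━━━━━━━┓         
                      ┃ TabContainer     ┃         
                      ┠──────────────────┨         
━━━━━━━━━━━━━━━━━━━━━━━━━━━━━━━━━━┓]│ cac┃         
MusicSequencer                    ┃──────┃         
──────────────────────────────────┨      ┃         
     ▼123456789                   ┃implem┃         
Snare██···█····                   ┃monito┃         
 Clap█··█······                   ┃ handl┃         
HiHat█··█····█·                   ┃      ┃         
  Tom···█····█·                   ┃      ┃         
 Bass·····█····                   ┃      ┃         
                                  ┃k anal┃         
                                  ┃      ┃         
                                  ┃━━━━━━┛         
                                  ┃                


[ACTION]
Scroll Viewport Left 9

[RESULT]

                                                   
                                                   
                                                   
                                                   
                                                   
                             ┏━━━━━━━━━━━━━━━━━━┓  
                             ┃ TabContainer     ┃  
                             ┠──────────────────┨  
     ┏━━━━━━━━━━━━━━━━━━━━━━━━━━━━━━━━━━━┓]│ cac┃  
     ┃ MusicSequencer                    ┃──────┃  
     ┠───────────────────────────────────┨      ┃  
     ┃      ▼123456789                   ┃implem┃  
     ┃ Snare██···█····                   ┃monito┃  
     ┃  Clap█··█······                   ┃ handl┃  
     ┃ HiHat█··█····█·                   ┃      ┃  
     ┃   Tom···█····█·                   ┃      ┃  
     ┃  Bass·····█····                   ┃      ┃  
     ┃                                   ┃k anal┃  
     ┃                                   ┃      ┃  
     ┃                                   ┃━━━━━━┛  
     ┃                                   ┃         


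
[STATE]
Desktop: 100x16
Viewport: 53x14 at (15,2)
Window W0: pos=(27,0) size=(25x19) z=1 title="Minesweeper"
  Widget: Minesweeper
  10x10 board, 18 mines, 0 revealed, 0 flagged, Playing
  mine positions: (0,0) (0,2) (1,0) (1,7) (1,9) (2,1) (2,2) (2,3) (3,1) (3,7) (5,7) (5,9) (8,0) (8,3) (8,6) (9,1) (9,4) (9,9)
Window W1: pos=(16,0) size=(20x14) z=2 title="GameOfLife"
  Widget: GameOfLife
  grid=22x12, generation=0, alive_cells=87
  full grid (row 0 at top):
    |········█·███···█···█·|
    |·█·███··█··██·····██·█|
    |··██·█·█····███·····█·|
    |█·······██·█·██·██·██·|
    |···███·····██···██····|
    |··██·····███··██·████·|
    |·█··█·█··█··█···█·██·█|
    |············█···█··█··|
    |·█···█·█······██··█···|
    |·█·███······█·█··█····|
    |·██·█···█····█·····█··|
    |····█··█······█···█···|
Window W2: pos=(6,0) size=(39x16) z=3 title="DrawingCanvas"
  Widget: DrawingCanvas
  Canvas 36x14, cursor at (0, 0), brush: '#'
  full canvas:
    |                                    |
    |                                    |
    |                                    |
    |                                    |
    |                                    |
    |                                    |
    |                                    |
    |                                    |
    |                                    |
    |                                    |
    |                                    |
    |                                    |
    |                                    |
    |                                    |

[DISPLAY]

─────────────────────────────┨──────┨                
                             ┃      ┃                
                             ┃      ┃                
                             ┃      ┃                
                             ┃      ┃                
                             ┃      ┃                
                             ┃      ┃                
                             ┃      ┃                
                             ┃      ┃                
                             ┃      ┃                
                             ┃      ┃                
                             ┃      ┃                
                             ┃      ┃                
━━━━━━━━━━━━━━━━━━━━━━━━━━━━━┛      ┃                


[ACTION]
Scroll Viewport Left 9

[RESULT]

┠─────────────────────────────────────┨──────┨       
┃+                                    ┃      ┃       
┃                                     ┃      ┃       
┃                                     ┃      ┃       
┃                                     ┃      ┃       
┃                                     ┃      ┃       
┃                                     ┃      ┃       
┃                                     ┃      ┃       
┃                                     ┃      ┃       
┃                                     ┃      ┃       
┃                                     ┃      ┃       
┃                                     ┃      ┃       
┃                                     ┃      ┃       
┗━━━━━━━━━━━━━━━━━━━━━━━━━━━━━━━━━━━━━┛      ┃       


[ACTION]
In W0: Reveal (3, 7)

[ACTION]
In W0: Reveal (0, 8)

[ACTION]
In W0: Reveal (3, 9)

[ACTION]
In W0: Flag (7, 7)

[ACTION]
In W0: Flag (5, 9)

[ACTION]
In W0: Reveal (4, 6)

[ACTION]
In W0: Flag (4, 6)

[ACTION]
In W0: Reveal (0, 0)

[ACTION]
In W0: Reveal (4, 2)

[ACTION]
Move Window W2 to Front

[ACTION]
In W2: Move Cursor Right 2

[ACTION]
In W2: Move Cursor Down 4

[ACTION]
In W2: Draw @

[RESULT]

┠─────────────────────────────────────┨──────┨       
┃                                     ┃      ┃       
┃                                     ┃      ┃       
┃                                     ┃      ┃       
┃                                     ┃      ┃       
┃  @                                  ┃      ┃       
┃                                     ┃      ┃       
┃                                     ┃      ┃       
┃                                     ┃      ┃       
┃                                     ┃      ┃       
┃                                     ┃      ┃       
┃                                     ┃      ┃       
┃                                     ┃      ┃       
┗━━━━━━━━━━━━━━━━━━━━━━━━━━━━━━━━━━━━━┛      ┃       


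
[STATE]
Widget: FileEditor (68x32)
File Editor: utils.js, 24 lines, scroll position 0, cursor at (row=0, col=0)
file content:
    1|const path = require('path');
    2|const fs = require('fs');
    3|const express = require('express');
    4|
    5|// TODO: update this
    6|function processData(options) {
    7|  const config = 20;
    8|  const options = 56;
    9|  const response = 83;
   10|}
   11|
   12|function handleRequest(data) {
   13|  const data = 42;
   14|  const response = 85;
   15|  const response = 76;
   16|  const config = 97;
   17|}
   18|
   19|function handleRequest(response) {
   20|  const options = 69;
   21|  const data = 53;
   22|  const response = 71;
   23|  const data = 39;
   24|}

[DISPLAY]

█onst path = require('path');                                      ▲
const fs = require('fs');                                          █
const express = require('express');                                ░
                                                                   ░
// TODO: update this                                               ░
function processData(options) {                                    ░
  const config = 20;                                               ░
  const options = 56;                                              ░
  const response = 83;                                             ░
}                                                                  ░
                                                                   ░
function handleRequest(data) {                                     ░
  const data = 42;                                                 ░
  const response = 85;                                             ░
  const response = 76;                                             ░
  const config = 97;                                               ░
}                                                                  ░
                                                                   ░
function handleRequest(response) {                                 ░
  const options = 69;                                              ░
  const data = 53;                                                 ░
  const response = 71;                                             ░
  const data = 39;                                                 ░
}                                                                  ░
                                                                   ░
                                                                   ░
                                                                   ░
                                                                   ░
                                                                   ░
                                                                   ░
                                                                   ░
                                                                   ▼


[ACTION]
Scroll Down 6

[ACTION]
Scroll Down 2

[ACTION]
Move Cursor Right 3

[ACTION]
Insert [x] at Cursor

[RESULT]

conx█t path = require('path');                                     ▲
const fs = require('fs');                                          █
const express = require('express');                                ░
                                                                   ░
// TODO: update this                                               ░
function processData(options) {                                    ░
  const config = 20;                                               ░
  const options = 56;                                              ░
  const response = 83;                                             ░
}                                                                  ░
                                                                   ░
function handleRequest(data) {                                     ░
  const data = 42;                                                 ░
  const response = 85;                                             ░
  const response = 76;                                             ░
  const config = 97;                                               ░
}                                                                  ░
                                                                   ░
function handleRequest(response) {                                 ░
  const options = 69;                                              ░
  const data = 53;                                                 ░
  const response = 71;                                             ░
  const data = 39;                                                 ░
}                                                                  ░
                                                                   ░
                                                                   ░
                                                                   ░
                                                                   ░
                                                                   ░
                                                                   ░
                                                                   ░
                                                                   ▼


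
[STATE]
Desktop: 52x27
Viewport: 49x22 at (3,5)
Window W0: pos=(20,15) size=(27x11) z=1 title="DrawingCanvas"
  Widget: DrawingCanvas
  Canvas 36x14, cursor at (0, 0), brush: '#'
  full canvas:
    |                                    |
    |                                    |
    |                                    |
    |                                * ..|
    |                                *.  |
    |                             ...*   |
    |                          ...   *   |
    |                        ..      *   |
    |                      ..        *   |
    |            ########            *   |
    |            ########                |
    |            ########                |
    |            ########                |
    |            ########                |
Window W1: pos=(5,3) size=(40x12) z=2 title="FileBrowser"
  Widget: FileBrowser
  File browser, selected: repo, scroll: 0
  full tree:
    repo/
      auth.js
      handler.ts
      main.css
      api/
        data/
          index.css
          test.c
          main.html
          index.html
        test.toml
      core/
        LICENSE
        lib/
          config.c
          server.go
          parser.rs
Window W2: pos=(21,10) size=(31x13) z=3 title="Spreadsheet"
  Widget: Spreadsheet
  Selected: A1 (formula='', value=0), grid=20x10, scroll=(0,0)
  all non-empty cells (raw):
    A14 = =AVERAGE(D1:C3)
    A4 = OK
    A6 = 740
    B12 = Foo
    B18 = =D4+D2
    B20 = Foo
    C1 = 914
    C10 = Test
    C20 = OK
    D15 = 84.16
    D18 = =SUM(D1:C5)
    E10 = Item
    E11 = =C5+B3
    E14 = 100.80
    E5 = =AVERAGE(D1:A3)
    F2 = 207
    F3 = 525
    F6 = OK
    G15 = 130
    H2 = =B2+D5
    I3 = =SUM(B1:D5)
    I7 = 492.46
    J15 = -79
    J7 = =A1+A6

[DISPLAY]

  ┠──────────────────────────────────────┨       
  ┃> [-] repo/                           ┃       
  ┃    auth.js                           ┃       
  ┃    handler.ts                        ┃       
  ┃    main.css                          ┃       
  ┃    [+] api/   ┏━━━━━━━━━━━━━━━━━━━━━━━━━━━━━┓
  ┃    [+] core/  ┃ Spreadsheet                 ┃
  ┃               ┠─────────────────────────────┨
  ┃               ┃A1:                          ┃
  ┗━━━━━━━━━━━━━━━┃       A       B       C     ┃
                 ┏┃-----------------------------┃
                 ┃┃  1      [0]       0     914 ┃
                 ┠┃  2        0       0       0 ┃
                 ┃┃  3        0       0       0 ┃
                 ┃┃  4 OK             0       0 ┃
                 ┃┃  5        0       0       0 ┃
                 ┃┃  6      740       0       0 ┃
                 ┃┗━━━━━━━━━━━━━━━━━━━━━━━━━━━━━┛
                 ┃                         ┃     
                 ┃                         ┃     
                 ┗━━━━━━━━━━━━━━━━━━━━━━━━━┛     
                                                 


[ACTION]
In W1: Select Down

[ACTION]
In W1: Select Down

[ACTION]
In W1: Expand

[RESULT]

  ┠──────────────────────────────────────┨       
  ┃  [-] repo/                           ┃       
  ┃    auth.js                           ┃       
  ┃  > handler.ts                        ┃       
  ┃    main.css                          ┃       
  ┃    [+] api/   ┏━━━━━━━━━━━━━━━━━━━━━━━━━━━━━┓
  ┃    [+] core/  ┃ Spreadsheet                 ┃
  ┃               ┠─────────────────────────────┨
  ┃               ┃A1:                          ┃
  ┗━━━━━━━━━━━━━━━┃       A       B       C     ┃
                 ┏┃-----------------------------┃
                 ┃┃  1      [0]       0     914 ┃
                 ┠┃  2        0       0       0 ┃
                 ┃┃  3        0       0       0 ┃
                 ┃┃  4 OK             0       0 ┃
                 ┃┃  5        0       0       0 ┃
                 ┃┃  6      740       0       0 ┃
                 ┃┗━━━━━━━━━━━━━━━━━━━━━━━━━━━━━┛
                 ┃                         ┃     
                 ┃                         ┃     
                 ┗━━━━━━━━━━━━━━━━━━━━━━━━━┛     
                                                 


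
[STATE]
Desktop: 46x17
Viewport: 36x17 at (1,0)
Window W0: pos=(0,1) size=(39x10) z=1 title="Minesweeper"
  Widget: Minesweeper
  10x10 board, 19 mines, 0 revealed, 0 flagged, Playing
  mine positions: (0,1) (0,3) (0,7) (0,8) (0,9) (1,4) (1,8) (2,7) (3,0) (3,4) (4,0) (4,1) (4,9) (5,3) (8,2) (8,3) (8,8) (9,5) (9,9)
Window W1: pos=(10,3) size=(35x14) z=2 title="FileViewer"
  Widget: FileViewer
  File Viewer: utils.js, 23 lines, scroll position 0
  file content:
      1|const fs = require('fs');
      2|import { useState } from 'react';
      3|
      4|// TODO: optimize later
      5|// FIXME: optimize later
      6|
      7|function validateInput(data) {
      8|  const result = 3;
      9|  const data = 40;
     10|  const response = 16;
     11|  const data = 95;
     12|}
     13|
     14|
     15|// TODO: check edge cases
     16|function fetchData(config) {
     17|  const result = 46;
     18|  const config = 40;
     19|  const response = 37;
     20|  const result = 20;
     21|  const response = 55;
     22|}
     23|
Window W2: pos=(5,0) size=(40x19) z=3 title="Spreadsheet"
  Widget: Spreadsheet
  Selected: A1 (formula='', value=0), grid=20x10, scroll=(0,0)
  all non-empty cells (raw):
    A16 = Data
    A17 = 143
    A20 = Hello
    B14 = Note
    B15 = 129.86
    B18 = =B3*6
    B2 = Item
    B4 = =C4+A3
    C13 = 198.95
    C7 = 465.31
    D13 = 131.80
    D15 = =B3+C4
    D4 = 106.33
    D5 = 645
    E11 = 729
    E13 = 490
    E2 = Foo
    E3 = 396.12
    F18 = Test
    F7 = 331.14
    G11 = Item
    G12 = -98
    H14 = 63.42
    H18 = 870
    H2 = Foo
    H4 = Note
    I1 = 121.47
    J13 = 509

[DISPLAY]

    ┏━━━━━━━━━━━━━━━━━━━━━━━━━━━━━━━
━━━━┃ Spreadsheet                   
 Min┠───────────────────────────────
────┃A1:                            
■■■■┃       A       B       C       
■■■■┃-------------------------------
■■■■┃  1      [0]       0       0   
■■■■┃  2        0Item           0   
■■■■┃  3        0       0       0   
■■■■┃  4        0       0       0  1
━━━━┃  5        0       0       0   
    ┃  6        0       0       0   
    ┃  7        0       0  465.31   
    ┃  8        0       0       0   
    ┃  9        0       0       0   
    ┃ 10        0       0       0   
    ┃ 11        0       0       0   


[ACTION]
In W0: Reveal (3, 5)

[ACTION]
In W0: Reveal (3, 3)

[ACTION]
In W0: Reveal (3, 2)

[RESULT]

    ┏━━━━━━━━━━━━━━━━━━━━━━━━━━━━━━━
━━━━┃ Spreadsheet                   
 Min┠───────────────────────────────
────┃A1:                            
■■■■┃       A       B       C       
■■■■┃-------------------------------
■■■■┃  1      [0]       0       0   
■■11┃  2        0Item           0   
■■■■┃  3        0       0       0   
■■■■┃  4        0       0       0  1
━━━━┃  5        0       0       0   
    ┃  6        0       0       0   
    ┃  7        0       0  465.31   
    ┃  8        0       0       0   
    ┃  9        0       0       0   
    ┃ 10        0       0       0   
    ┃ 11        0       0       0   


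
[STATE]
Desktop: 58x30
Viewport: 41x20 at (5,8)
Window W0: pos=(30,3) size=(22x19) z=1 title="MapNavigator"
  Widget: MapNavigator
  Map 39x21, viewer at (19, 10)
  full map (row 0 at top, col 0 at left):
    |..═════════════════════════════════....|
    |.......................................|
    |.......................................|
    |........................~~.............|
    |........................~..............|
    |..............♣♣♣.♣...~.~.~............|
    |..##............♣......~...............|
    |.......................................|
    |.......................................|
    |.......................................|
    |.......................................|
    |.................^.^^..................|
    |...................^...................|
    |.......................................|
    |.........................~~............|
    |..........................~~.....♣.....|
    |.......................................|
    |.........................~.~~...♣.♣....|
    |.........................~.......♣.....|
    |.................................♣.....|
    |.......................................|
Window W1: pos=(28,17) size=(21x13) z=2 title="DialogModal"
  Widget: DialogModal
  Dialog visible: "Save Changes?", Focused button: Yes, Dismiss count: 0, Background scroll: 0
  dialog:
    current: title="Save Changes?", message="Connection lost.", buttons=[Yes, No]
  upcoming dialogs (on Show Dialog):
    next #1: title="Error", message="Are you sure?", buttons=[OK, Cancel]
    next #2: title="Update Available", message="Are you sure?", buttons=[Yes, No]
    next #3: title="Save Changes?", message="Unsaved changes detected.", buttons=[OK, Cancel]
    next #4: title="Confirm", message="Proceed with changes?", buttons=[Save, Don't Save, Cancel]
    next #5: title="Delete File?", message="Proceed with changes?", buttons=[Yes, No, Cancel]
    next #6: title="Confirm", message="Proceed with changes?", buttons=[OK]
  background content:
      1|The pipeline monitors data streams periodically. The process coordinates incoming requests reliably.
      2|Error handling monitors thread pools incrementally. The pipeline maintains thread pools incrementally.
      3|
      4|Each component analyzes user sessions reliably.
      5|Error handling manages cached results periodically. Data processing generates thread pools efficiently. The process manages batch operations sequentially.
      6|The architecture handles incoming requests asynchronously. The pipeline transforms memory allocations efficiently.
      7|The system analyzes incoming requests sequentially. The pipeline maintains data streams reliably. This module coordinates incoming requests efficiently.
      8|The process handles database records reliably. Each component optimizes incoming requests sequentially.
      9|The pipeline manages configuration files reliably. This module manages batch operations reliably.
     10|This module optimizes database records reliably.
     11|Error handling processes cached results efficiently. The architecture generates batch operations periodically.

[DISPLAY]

                         ┃.....♣♣♣.♣...~.
                         ┃.......♣......~
                         ┃...............
                         ┃...............
                         ┃...............
                         ┃..........@....
                         ┃........^.^^...
                         ┃..........^....
                         ┃...............
                       ┏━━━━━━━━━━━━━━━━━
                       ┃ DialogModal     
                       ┠─────────────────
                       ┃The pipeline moni
                       ┃Error handling mo
                       ┃  ┌─────────────┐
                       ┃Ea│Save Changes?│
                       ┃Er│Connection lo│
                       ┃Th│  [Yes]  No  │
                       ┃Th└─────────────┘
                       ┃The process handl


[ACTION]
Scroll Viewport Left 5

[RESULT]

                              ┃.....♣♣♣.♣
                              ┃.......♣..
                              ┃..........
                              ┃..........
                              ┃..........
                              ┃..........
                              ┃........^.
                              ┃..........
                              ┃..........
                            ┏━━━━━━━━━━━━
                            ┃ DialogModal
                            ┠────────────
                            ┃The pipeline
                            ┃Error handli
                            ┃  ┌─────────
                            ┃Ea│Save Chan
                            ┃Er│Connectio
                            ┃Th│  [Yes]  
                            ┃Th└─────────
                            ┃The process 


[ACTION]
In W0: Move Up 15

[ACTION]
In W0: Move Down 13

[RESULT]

                              ┃..........
                              ┃..........
                              ┃..........
                              ┃........^.
                              ┃..........
                              ┃..........
                              ┃..........
                              ┃..........
                              ┃..........
                            ┏━━━━━━━━━━━━
                            ┃ DialogModal
                            ┠────────────
                            ┃The pipeline
                            ┃Error handli
                            ┃  ┌─────────
                            ┃Ea│Save Chan
                            ┃Er│Connectio
                            ┃Th│  [Yes]  
                            ┃Th└─────────
                            ┃The process 


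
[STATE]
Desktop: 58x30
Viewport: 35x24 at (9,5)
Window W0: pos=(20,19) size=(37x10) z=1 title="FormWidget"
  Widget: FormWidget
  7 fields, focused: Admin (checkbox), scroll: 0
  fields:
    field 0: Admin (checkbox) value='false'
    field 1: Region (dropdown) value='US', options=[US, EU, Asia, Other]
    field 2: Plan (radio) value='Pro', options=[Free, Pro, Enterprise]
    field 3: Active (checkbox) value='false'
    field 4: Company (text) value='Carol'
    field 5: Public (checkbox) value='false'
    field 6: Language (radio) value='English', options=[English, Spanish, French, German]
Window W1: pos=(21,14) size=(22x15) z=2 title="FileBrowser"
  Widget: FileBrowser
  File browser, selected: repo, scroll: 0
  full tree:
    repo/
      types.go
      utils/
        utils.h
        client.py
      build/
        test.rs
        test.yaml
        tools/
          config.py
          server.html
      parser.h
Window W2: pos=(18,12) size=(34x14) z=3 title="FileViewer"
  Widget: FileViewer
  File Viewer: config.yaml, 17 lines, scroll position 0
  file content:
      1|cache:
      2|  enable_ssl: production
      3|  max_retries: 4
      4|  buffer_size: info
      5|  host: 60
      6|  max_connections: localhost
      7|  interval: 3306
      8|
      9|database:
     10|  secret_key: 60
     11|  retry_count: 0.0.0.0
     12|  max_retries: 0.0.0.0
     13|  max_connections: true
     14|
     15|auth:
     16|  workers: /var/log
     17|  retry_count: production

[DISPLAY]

                                   
                                   
                                   
                                   
                                   
                                   
                                   
         ┏━━━━━━━━━━━━━━━━━━━━━━━━━
         ┃ FileViewer              
         ┠─────────────────────────
         ┃cache:                   
         ┃  enable_ssl: production 
         ┃  max_retries: 4         
         ┃  buffer_size: info      
         ┃  host: 60               
         ┃  max_connections: localh
         ┃  interval: 3306         
         ┃                         
         ┃database:                
         ┃  secret_key: 60         
         ┗━━━━━━━━━━━━━━━━━━━━━━━━━
           ┃┃                    ┃ 
           ┃┃                    ┃ 
           ┗┗━━━━━━━━━━━━━━━━━━━━┛━


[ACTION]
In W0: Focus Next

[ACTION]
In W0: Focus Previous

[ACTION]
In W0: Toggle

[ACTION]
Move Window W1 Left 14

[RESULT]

                                   
                                   
                                   
                                   
                                   
                                   
                                   
         ┏━━━━━━━━━━━━━━━━━━━━━━━━━
         ┃ FileViewer              
━━━━━━━━━┠─────────────────────────
FileBrows┃cache:                   
─────────┃  enable_ssl: production 
 [-] repo┃  max_retries: 4         
   types.┃  buffer_size: info      
   [+] ut┃  host: 60               
   [+] bu┃  max_connections: localh
   parser┃  interval: 3306         
         ┃                         
         ┃database:                
         ┃  secret_key: 60         
         ┗━━━━━━━━━━━━━━━━━━━━━━━━━
                   ┃y:    [Carol   
                   ┃:     [ ]      
━━━━━━━━━━━━━━━━━━━┛━━━━━━━━━━━━━━━


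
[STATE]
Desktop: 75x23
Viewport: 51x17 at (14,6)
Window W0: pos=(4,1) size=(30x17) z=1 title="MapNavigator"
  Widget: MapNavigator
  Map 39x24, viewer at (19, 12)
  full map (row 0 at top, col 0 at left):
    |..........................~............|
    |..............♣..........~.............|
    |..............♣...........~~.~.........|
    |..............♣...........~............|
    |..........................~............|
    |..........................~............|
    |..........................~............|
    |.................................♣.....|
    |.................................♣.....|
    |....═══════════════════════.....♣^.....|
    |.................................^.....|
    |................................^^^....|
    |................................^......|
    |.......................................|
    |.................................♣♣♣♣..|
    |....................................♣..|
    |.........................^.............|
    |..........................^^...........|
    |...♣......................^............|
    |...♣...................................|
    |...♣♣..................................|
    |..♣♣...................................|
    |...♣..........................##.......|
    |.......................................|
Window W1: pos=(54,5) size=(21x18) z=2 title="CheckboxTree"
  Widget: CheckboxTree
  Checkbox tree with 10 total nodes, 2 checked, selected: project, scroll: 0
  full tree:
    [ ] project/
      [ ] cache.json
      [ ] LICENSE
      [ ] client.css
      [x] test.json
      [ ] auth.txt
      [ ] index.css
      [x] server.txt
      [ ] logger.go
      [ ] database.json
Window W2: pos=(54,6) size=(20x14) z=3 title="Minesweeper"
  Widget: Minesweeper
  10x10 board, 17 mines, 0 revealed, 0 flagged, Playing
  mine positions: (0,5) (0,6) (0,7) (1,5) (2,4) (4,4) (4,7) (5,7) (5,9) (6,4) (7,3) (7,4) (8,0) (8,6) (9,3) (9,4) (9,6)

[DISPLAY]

...................┃                    ┏━━━━━━━━━━
═════════════.....♣┃                    ┃ Minesweep
...................┃                    ┠──────────
..................^┃                    ┃■■■■■■■■■■
.....@............^┃                    ┃■■■■■■■■■■
...................┃                    ┃■■■■■■■■■■
...................┃                    ┃■■■■■■■■■■
...................┃                    ┃■■■■■■■■■■
...........^.......┃                    ┃■■■■■■■■■■
............^^.....┃                    ┃■■■■■■■■■■
............^......┃                    ┃■■■■■■■■■■
━━━━━━━━━━━━━━━━━━━┛                    ┃■■■■■■■■■■
                                        ┃■■■■■■■■■■
                                        ┗━━━━━━━━━━
                                        ┃          
                                        ┃          
                                        ┗━━━━━━━━━━


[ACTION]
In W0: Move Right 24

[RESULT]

♣.....             ┃                    ┏━━━━━━━━━━
^.....             ┃                    ┃ Minesweep
^.....             ┃                    ┠──────────
^^....             ┃                    ┃■■■■■■■■■■
.....@             ┃                    ┃■■■■■■■■■■
......             ┃                    ┃■■■■■■■■■■
♣♣♣♣..             ┃                    ┃■■■■■■■■■■
...♣..             ┃                    ┃■■■■■■■■■■
......             ┃                    ┃■■■■■■■■■■
......             ┃                    ┃■■■■■■■■■■
......             ┃                    ┃■■■■■■■■■■
━━━━━━━━━━━━━━━━━━━┛                    ┃■■■■■■■■■■
                                        ┃■■■■■■■■■■
                                        ┗━━━━━━━━━━
                                        ┃          
                                        ┃          
                                        ┗━━━━━━━━━━


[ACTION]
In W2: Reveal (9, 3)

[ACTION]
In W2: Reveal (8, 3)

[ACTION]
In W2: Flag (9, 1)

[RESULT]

♣.....             ┃                    ┏━━━━━━━━━━
^.....             ┃                    ┃ Minesweep
^.....             ┃                    ┠──────────
^^....             ┃                    ┃■■■■■✹✹✹■■
.....@             ┃                    ┃■■■■■✹■■■■
......             ┃                    ┃■■■■✹■■■■■
♣♣♣♣..             ┃                    ┃■■■■■■■■■■
...♣..             ┃                    ┃■■■■✹■■✹■■
......             ┃                    ┃■■■■■■■✹■✹
......             ┃                    ┃■■■■✹■■■■■
......             ┃                    ┃■■■✹✹■■■■■
━━━━━━━━━━━━━━━━━━━┛                    ┃✹■■■■■✹■■■
                                        ┃■■■✹✹■✹■■■
                                        ┗━━━━━━━━━━
                                        ┃          
                                        ┃          
                                        ┗━━━━━━━━━━
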